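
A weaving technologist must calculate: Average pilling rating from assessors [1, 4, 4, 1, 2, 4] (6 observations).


Formula: Mean = sum / count
Sum = 1 + 4 + 4 + 1 + 2 + 4 = 16
Mean = 16 / 6 = 2.7

2.7


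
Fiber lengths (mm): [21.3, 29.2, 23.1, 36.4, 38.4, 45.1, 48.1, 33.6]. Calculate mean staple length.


Formula: Mean = sum of lengths / count
Sum = 21.3 + 29.2 + 23.1 + 36.4 + 38.4 + 45.1 + 48.1 + 33.6
Sum = 275.2 mm
Mean = 275.2 / 8 = 34.40 mm

34.40 mm


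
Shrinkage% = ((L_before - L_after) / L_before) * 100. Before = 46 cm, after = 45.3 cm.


Formula: Shrinkage% = ((L_before - L_after) / L_before) * 100
Step 1: Shrinkage = 46 - 45.3 = 0.7 cm
Step 2: Shrinkage% = (0.7 / 46) * 100
Step 3: Shrinkage% = 0.015217 * 100 = 1.5217% ≈ 1.5%

1.5%


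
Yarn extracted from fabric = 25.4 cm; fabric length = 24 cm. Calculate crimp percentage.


Formula: Crimp% = ((L_yarn - L_fabric) / L_fabric) * 100
Step 1: Extension = 25.4 - 24 = 1.4 cm
Step 2: Crimp% = (1.4 / 24) * 100
Step 3: Crimp% = 0.058333 * 100 = 5.8333% ≈ 5.8%

5.8%


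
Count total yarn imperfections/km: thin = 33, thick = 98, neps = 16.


Formula: Total = thin places + thick places + neps
Total = 33 + 98 + 16
Total = 147 imperfections/km

147 imperfections/km


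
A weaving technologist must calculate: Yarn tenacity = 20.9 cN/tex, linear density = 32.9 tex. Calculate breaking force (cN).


Formula: Breaking force = Tenacity * Linear density
F = 20.9 cN/tex * 32.9 tex
F = 687.61 cN

687.61 cN


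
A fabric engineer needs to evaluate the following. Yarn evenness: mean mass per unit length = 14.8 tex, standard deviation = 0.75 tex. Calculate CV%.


Formula: CV% = (standard deviation / mean) * 100
Step 1: Ratio = 0.75 / 14.8 = 0.050676
Step 2: CV% = 0.050676 * 100 = 5.0676% ≈ 5.1%

5.1%


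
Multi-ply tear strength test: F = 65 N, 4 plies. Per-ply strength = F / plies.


Formula: Per-ply strength = Total force / Number of plies
Per-ply = 65 N / 4
Per-ply = 16.25 N

16.25 N


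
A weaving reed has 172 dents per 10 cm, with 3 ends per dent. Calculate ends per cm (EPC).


Formula: EPC = (dents per 10 cm * ends per dent) / 10
Step 1: Total ends per 10 cm = 172 * 3 = 516
Step 2: EPC = 516 / 10 = 51.6 ends/cm

51.6 ends/cm


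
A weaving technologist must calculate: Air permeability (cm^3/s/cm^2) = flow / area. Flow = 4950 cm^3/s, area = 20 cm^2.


Formula: Air Permeability = Airflow / Test Area
AP = 4950 cm^3/s / 20 cm^2
AP = 247.5 cm^3/s/cm^2

247.5 cm^3/s/cm^2


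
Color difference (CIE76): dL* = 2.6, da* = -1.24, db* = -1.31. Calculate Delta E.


Formula: Delta E = sqrt(dL*^2 + da*^2 + db*^2)
Step 1: dL*^2 = 2.6^2 = 6.76
Step 2: da*^2 = (-1.24)^2 = 1.5376
Step 3: db*^2 = (-1.31)^2 = 1.7161
Step 4: Sum = 6.76 + 1.5376 + 1.7161 = 10.0137
Step 5: Delta E = sqrt(10.0137) = 3.16

3.16 Delta E


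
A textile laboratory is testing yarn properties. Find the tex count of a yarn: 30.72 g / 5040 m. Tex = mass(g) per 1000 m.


Formula: Tex = (mass_g / length_m) * 1000
Substituting: Tex = (30.72 / 5040) * 1000
Intermediate: 30.72 / 5040 = 0.00609524 g/m
Tex = 0.00609524 * 1000 = 6.10 tex

6.10 tex


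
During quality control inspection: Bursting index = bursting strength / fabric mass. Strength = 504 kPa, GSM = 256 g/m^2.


Formula: Bursting Index = Bursting Strength / Fabric GSM
BI = 504 kPa / 256 g/m^2
BI = 1.969 kPa/(g/m^2)

1.969 kPa/(g/m^2)


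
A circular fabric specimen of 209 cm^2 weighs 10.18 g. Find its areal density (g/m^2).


Formula: GSM = mass_g / area_m2
Step 1: Convert area: 209 cm^2 = 209 / 10000 = 0.0209 m^2
Step 2: GSM = 10.18 g / 0.0209 m^2 = 487.1 g/m^2

487.1 g/m^2


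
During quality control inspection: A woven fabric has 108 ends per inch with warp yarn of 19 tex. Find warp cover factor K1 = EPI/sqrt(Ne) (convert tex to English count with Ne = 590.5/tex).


Formula: K1 = EPI / sqrt(Ne), with Ne = 590.5 / tex_warp
Step 1: Ne = 590.5 / 19 = 31.079
Step 2: sqrt(Ne) = sqrt(31.079) = 5.5749
Step 3: K1 = 108 / 5.5749 = 19.4

19.4


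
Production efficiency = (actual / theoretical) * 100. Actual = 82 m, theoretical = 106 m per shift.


Formula: Efficiency% = (Actual output / Theoretical output) * 100
Efficiency% = (82 / 106) * 100
Efficiency% = 0.773585 * 100 = 77.3585% ≈ 77.4%

77.4%


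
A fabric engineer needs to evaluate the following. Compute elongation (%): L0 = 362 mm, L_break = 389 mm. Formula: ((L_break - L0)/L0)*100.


Formula: Elongation (%) = ((L_break - L0) / L0) * 100
Step 1: Extension = 389 - 362 = 27 mm
Step 2: Elongation = (27 / 362) * 100
Step 3: Elongation = 0.074586 * 100 = 7.4586% ≈ 7.5%

7.5%


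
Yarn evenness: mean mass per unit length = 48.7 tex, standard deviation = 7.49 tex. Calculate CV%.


Formula: CV% = (standard deviation / mean) * 100
Step 1: Ratio = 7.49 / 48.7 = 0.153799
Step 2: CV% = 0.153799 * 100 = 15.3799% ≈ 15.4%

15.4%


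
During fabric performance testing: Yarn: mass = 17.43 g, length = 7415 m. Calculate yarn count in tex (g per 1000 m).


Formula: Tex = (mass_g / length_m) * 1000
Substituting: Tex = (17.43 / 7415) * 1000
Intermediate: 17.43 / 7415 = 0.00235064 g/m
Tex = 0.00235064 * 1000 = 2.35 tex

2.35 tex


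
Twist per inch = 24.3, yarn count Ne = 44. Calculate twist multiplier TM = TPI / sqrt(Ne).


Formula: TM = TPI / sqrt(Ne)
Step 1: sqrt(Ne) = sqrt(44) = 6.6332
Step 2: TM = 24.3 / 6.6332 = 3.66

3.66 TM


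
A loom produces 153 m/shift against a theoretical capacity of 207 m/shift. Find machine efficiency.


Formula: Efficiency% = (Actual output / Theoretical output) * 100
Efficiency% = (153 / 207) * 100
Efficiency% = 0.73913 * 100 = 73.913% ≈ 73.9%

73.9%


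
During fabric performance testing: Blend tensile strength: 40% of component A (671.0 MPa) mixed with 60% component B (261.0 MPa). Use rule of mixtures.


Formula: Blend property = (fraction_A * property_A) + (fraction_B * property_B)
Step 1: Contribution A = 40/100 * 671.0 MPa = 268.4 MPa
Step 2: Contribution B = 60/100 * 261.0 MPa = 156.6 MPa
Step 3: Blend tensile strength = 268.4 + 156.6 = 425.0 MPa

425.0 MPa


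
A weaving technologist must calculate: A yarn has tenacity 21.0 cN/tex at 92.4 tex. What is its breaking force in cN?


Formula: Breaking force = Tenacity * Linear density
F = 21.0 cN/tex * 92.4 tex
F = 1940.40 cN

1940.40 cN


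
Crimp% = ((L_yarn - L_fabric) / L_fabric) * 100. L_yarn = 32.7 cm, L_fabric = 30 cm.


Formula: Crimp% = ((L_yarn - L_fabric) / L_fabric) * 100
Step 1: Extension = 32.7 - 30 = 2.7 cm
Step 2: Crimp% = (2.7 / 30) * 100
Step 3: Crimp% = 0.09 * 100 = 9.0%

9.0%


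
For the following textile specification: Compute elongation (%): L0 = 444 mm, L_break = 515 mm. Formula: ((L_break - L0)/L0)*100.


Formula: Elongation (%) = ((L_break - L0) / L0) * 100
Step 1: Extension = 515 - 444 = 71 mm
Step 2: Elongation = (71 / 444) * 100
Step 3: Elongation = 0.15991 * 100 = 15.991% ≈ 16.0%

16.0%


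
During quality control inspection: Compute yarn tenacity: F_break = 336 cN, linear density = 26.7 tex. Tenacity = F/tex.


Formula: Tenacity = Breaking force / Linear density
Tenacity = 336 cN / 26.7 tex
Tenacity = 12.58 cN/tex

12.58 cN/tex


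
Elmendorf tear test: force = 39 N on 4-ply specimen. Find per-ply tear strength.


Formula: Per-ply strength = Total force / Number of plies
Per-ply = 39 N / 4
Per-ply = 9.75 N

9.75 N


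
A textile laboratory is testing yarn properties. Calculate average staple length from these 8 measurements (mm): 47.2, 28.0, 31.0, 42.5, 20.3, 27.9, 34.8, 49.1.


Formula: Mean = sum of lengths / count
Sum = 47.2 + 28.0 + 31.0 + 42.5 + 20.3 + 27.9 + 34.8 + 49.1
Sum = 280.8 mm
Mean = 280.8 / 8 = 35.10 mm

35.10 mm


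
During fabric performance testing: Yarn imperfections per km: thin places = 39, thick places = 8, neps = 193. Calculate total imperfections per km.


Formula: Total = thin places + thick places + neps
Total = 39 + 8 + 193
Total = 240 imperfections/km

240 imperfections/km


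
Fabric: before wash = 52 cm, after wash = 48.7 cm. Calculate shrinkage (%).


Formula: Shrinkage% = ((L_before - L_after) / L_before) * 100
Step 1: Shrinkage = 52 - 48.7 = 3.3 cm
Step 2: Shrinkage% = (3.3 / 52) * 100
Step 3: Shrinkage% = 0.063462 * 100 = 6.3462% ≈ 6.3%

6.3%


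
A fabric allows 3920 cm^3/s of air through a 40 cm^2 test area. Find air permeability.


Formula: Air Permeability = Airflow / Test Area
AP = 3920 cm^3/s / 40 cm^2
AP = 98.0 cm^3/s/cm^2

98.0 cm^3/s/cm^2


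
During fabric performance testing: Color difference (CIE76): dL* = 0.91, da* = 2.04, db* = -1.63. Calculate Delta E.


Formula: Delta E = sqrt(dL*^2 + da*^2 + db*^2)
Step 1: dL*^2 = 0.91^2 = 0.8281
Step 2: da*^2 = 2.04^2 = 4.1616
Step 3: db*^2 = (-1.63)^2 = 2.6569
Step 4: Sum = 0.8281 + 4.1616 + 2.6569 = 7.6466
Step 5: Delta E = sqrt(7.6466) = 2.77

2.77 Delta E


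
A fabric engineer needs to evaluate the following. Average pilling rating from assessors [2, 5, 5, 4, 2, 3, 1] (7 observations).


Formula: Mean = sum / count
Sum = 2 + 5 + 5 + 4 + 2 + 3 + 1 = 22
Mean = 22 / 7 = 3.1

3.1


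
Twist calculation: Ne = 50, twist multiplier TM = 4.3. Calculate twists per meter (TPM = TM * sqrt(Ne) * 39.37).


Formula: TPM = TM * sqrt(Ne) * 39.37
Step 1: sqrt(Ne) = sqrt(50) = 7.0711
Step 2: TM * sqrt(Ne) = 4.3 * 7.0711 = 30.4057
Step 3: TPM = 30.4057 * 39.37 = 1197 twists/m

1197 twists/m


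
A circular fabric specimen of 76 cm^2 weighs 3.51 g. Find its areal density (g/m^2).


Formula: GSM = mass_g / area_m2
Step 1: Convert area: 76 cm^2 = 76 / 10000 = 0.0076 m^2
Step 2: GSM = 3.51 g / 0.0076 m^2 = 461.8 g/m^2

461.8 g/m^2


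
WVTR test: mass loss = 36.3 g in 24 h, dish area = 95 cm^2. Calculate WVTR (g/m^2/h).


Formula: WVTR = mass_loss / (area * time)
Step 1: Convert area: 95 cm^2 = 0.0095 m^2
Step 2: WVTR = 36.3 g / (0.0095 m^2 * 24 h)
Step 3: WVTR = 36.3 / 0.228 = 159.2 g/m^2/h

159.2 g/m^2/h


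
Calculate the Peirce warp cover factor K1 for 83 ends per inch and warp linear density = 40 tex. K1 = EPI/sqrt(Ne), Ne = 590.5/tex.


Formula: K1 = EPI / sqrt(Ne), with Ne = 590.5 / tex_warp
Step 1: Ne = 590.5 / 40 = 14.763
Step 2: sqrt(Ne) = sqrt(14.763) = 3.8423
Step 3: K1 = 83 / 3.8423 = 21.6

21.6


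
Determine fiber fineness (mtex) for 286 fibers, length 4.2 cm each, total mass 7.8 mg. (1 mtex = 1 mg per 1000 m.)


Formula: fineness (mtex) = mass (mg) / total length (km) = (mass_mg / total_length_m) * 1000
Step 1: Convert fiber length: 4.2 cm = 0.042 m
Step 2: Total fiber length = 286 * 0.042 = 12.012 m
Step 3: Linear density = 7.8 mg / 12.012 m = 0.6494 mg/m
Step 4: fineness = 0.6494 * 1000 = 649.4 mtex

649.4 mtex


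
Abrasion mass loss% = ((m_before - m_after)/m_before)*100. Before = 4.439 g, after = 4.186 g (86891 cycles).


Formula: Mass loss% = ((m_before - m_after) / m_before) * 100
Step 1: Mass loss = 4.439 - 4.186 = 0.253 g
Step 2: Ratio = 0.253 / 4.439 = 0.0569948
Step 3: Mass loss% = 0.0569948 * 100 = 5.69948% ≈ 5.70%

5.70%


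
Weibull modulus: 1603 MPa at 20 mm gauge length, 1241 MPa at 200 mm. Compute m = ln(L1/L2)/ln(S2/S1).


Formula: m = ln(L1/L2) / ln(S2/S1)
Step 1: ln(L1/L2) = ln(20/200) = -2.30259
Step 2: S2/S1 = 1241/1603 = 0.77417
Step 3: ln(S2/S1) = ln(0.77417) = -0.25596
Step 4: m = -2.30259 / -0.25596 = 9.00

9.00 (Weibull m)


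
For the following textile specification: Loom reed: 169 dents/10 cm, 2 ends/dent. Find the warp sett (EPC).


Formula: EPC = (dents per 10 cm * ends per dent) / 10
Step 1: Total ends per 10 cm = 169 * 2 = 338
Step 2: EPC = 338 / 10 = 33.8 ends/cm

33.8 ends/cm


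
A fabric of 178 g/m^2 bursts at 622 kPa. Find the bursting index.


Formula: Bursting Index = Bursting Strength / Fabric GSM
BI = 622 kPa / 178 g/m^2
BI = 3.494 kPa/(g/m^2)

3.494 kPa/(g/m^2)


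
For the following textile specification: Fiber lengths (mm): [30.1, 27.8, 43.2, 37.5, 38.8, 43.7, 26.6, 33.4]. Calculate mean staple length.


Formula: Mean = sum of lengths / count
Sum = 30.1 + 27.8 + 43.2 + 37.5 + 38.8 + 43.7 + 26.6 + 33.4
Sum = 281.1 mm
Mean = 281.1 / 8 = 35.14 mm

35.14 mm


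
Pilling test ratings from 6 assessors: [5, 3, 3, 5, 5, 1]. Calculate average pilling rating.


Formula: Mean = sum / count
Sum = 5 + 3 + 3 + 5 + 5 + 1 = 22
Mean = 22 / 6 = 3.7

3.7


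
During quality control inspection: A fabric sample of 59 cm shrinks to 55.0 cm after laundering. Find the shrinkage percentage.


Formula: Shrinkage% = ((L_before - L_after) / L_before) * 100
Step 1: Shrinkage = 59 - 55.0 = 4.0 cm
Step 2: Shrinkage% = (4.0 / 59) * 100
Step 3: Shrinkage% = 0.067797 * 100 = 6.7797% ≈ 6.8%

6.8%


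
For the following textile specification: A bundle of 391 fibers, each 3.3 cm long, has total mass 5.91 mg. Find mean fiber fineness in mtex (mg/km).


Formula: fineness (mtex) = mass (mg) / total length (km) = (mass_mg / total_length_m) * 1000
Step 1: Convert fiber length: 3.3 cm = 0.033 m
Step 2: Total fiber length = 391 * 0.033 = 12.903 m
Step 3: Linear density = 5.91 mg / 12.903 m = 0.4580 mg/m
Step 4: fineness = 0.4580 * 1000 = 458.0 mtex

458.0 mtex


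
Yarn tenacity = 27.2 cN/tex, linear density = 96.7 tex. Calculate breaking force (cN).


Formula: Breaking force = Tenacity * Linear density
F = 27.2 cN/tex * 96.7 tex
F = 2630.24 cN

2630.24 cN


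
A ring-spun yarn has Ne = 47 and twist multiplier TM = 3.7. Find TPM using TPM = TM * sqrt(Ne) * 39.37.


Formula: TPM = TM * sqrt(Ne) * 39.37
Step 1: sqrt(Ne) = sqrt(47) = 6.8557
Step 2: TM * sqrt(Ne) = 3.7 * 6.8557 = 25.3661
Step 3: TPM = 25.3661 * 39.37 = 999 twists/m

999 twists/m


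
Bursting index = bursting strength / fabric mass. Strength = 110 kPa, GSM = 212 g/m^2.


Formula: Bursting Index = Bursting Strength / Fabric GSM
BI = 110 kPa / 212 g/m^2
BI = 0.519 kPa/(g/m^2)

0.519 kPa/(g/m^2)


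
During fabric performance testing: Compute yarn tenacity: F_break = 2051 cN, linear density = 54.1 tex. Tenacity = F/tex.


Formula: Tenacity = Breaking force / Linear density
Tenacity = 2051 cN / 54.1 tex
Tenacity = 37.91 cN/tex

37.91 cN/tex


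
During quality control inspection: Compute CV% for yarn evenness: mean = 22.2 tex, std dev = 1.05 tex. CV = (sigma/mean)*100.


Formula: CV% = (standard deviation / mean) * 100
Step 1: Ratio = 1.05 / 22.2 = 0.047297
Step 2: CV% = 0.047297 * 100 = 4.7297% ≈ 4.7%

4.7%


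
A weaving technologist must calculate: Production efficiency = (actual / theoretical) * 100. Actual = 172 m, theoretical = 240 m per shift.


Formula: Efficiency% = (Actual output / Theoretical output) * 100
Efficiency% = (172 / 240) * 100
Efficiency% = 0.716667 * 100 = 71.6667% ≈ 71.7%

71.7%


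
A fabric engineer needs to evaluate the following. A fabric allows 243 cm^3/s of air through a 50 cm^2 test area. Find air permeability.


Formula: Air Permeability = Airflow / Test Area
AP = 243 cm^3/s / 50 cm^2
AP = 4.9 cm^3/s/cm^2

4.9 cm^3/s/cm^2


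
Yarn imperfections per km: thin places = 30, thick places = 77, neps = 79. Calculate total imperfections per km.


Formula: Total = thin places + thick places + neps
Total = 30 + 77 + 79
Total = 186 imperfections/km

186 imperfections/km


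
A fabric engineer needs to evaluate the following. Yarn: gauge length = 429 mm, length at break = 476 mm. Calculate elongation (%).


Formula: Elongation (%) = ((L_break - L0) / L0) * 100
Step 1: Extension = 476 - 429 = 47 mm
Step 2: Elongation = (47 / 429) * 100
Step 3: Elongation = 0.109557 * 100 = 10.9557% ≈ 11.0%

11.0%


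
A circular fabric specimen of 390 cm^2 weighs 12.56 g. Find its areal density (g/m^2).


Formula: GSM = mass_g / area_m2
Step 1: Convert area: 390 cm^2 = 390 / 10000 = 0.039 m^2
Step 2: GSM = 12.56 g / 0.039 m^2 = 322.1 g/m^2

322.1 g/m^2


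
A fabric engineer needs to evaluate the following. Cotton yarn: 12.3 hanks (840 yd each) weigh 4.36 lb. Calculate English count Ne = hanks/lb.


Formula: Ne = hanks / mass_lb
Substituting: Ne = 12.3 / 4.36
Ne = 2.8

2.8 Ne


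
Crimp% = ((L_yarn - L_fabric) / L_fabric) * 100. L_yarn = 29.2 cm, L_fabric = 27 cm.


Formula: Crimp% = ((L_yarn - L_fabric) / L_fabric) * 100
Step 1: Extension = 29.2 - 27 = 2.2 cm
Step 2: Crimp% = (2.2 / 27) * 100
Step 3: Crimp% = 0.081481 * 100 = 8.1481% ≈ 8.1%

8.1%


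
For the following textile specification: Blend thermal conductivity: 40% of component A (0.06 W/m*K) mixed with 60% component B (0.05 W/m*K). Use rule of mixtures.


Formula: Blend property = (fraction_A * property_A) + (fraction_B * property_B)
Step 1: Contribution A = 40/100 * 0.06 W/m*K = 0.024 W/m*K
Step 2: Contribution B = 60/100 * 0.05 W/m*K = 0.03 W/m*K
Step 3: Blend thermal conductivity = 0.024 + 0.03 = 0.054 W/m*K

0.054 W/m*K


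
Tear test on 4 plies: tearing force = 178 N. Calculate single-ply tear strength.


Formula: Per-ply strength = Total force / Number of plies
Per-ply = 178 N / 4
Per-ply = 44.5 N

44.5 N


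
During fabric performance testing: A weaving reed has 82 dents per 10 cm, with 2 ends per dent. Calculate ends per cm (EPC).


Formula: EPC = (dents per 10 cm * ends per dent) / 10
Step 1: Total ends per 10 cm = 82 * 2 = 164
Step 2: EPC = 164 / 10 = 16.4 ends/cm

16.4 ends/cm


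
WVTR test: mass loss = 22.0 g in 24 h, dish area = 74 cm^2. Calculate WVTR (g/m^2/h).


Formula: WVTR = mass_loss / (area * time)
Step 1: Convert area: 74 cm^2 = 0.0074 m^2
Step 2: WVTR = 22.0 g / (0.0074 m^2 * 24 h)
Step 3: WVTR = 22.0 / 0.1776 = 123.9 g/m^2/h

123.9 g/m^2/h


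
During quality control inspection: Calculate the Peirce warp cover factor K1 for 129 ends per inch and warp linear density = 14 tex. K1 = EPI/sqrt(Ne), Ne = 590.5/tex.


Formula: K1 = EPI / sqrt(Ne), with Ne = 590.5 / tex_warp
Step 1: Ne = 590.5 / 14 = 42.179
Step 2: sqrt(Ne) = sqrt(42.179) = 6.4945
Step 3: K1 = 129 / 6.4945 = 19.9

19.9


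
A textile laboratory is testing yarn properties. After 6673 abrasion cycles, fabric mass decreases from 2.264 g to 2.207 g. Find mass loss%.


Formula: Mass loss% = ((m_before - m_after) / m_before) * 100
Step 1: Mass loss = 2.264 - 2.207 = 0.057 g
Step 2: Ratio = 0.057 / 2.264 = 0.0251767
Step 3: Mass loss% = 0.0251767 * 100 = 2.51767% ≈ 2.52%

2.52%


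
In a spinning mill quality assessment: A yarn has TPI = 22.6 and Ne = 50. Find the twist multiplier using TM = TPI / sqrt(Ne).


Formula: TM = TPI / sqrt(Ne)
Step 1: sqrt(Ne) = sqrt(50) = 7.0711
Step 2: TM = 22.6 / 7.0711 = 3.20

3.20 TM


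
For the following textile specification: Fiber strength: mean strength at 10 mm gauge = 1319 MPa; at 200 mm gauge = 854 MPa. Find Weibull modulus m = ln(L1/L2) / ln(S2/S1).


Formula: m = ln(L1/L2) / ln(S2/S1)
Step 1: ln(L1/L2) = ln(10/200) = -2.99573
Step 2: S2/S1 = 854/1319 = 0.64746
Step 3: ln(S2/S1) = ln(0.64746) = -0.43470
Step 4: m = -2.99573 / -0.43470 = 6.89

6.89 (Weibull m)


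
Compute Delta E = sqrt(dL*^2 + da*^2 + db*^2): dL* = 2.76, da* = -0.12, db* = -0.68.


Formula: Delta E = sqrt(dL*^2 + da*^2 + db*^2)
Step 1: dL*^2 = 2.76^2 = 7.6176
Step 2: da*^2 = (-0.12)^2 = 0.0144
Step 3: db*^2 = (-0.68)^2 = 0.4624
Step 4: Sum = 7.6176 + 0.0144 + 0.4624 = 8.0944
Step 5: Delta E = sqrt(8.0944) = 2.85

2.85 Delta E


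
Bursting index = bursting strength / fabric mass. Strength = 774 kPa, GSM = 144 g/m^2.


Formula: Bursting Index = Bursting Strength / Fabric GSM
BI = 774 kPa / 144 g/m^2
BI = 5.375 kPa/(g/m^2)

5.375 kPa/(g/m^2)


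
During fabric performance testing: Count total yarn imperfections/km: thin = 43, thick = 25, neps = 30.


Formula: Total = thin places + thick places + neps
Total = 43 + 25 + 30
Total = 98 imperfections/km

98 imperfections/km


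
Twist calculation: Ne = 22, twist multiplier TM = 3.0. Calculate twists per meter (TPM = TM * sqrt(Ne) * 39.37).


Formula: TPM = TM * sqrt(Ne) * 39.37
Step 1: sqrt(Ne) = sqrt(22) = 4.6904
Step 2: TM * sqrt(Ne) = 3.0 * 4.6904 = 14.0712
Step 3: TPM = 14.0712 * 39.37 = 554 twists/m

554 twists/m


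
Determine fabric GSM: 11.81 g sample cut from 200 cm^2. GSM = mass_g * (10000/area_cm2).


Formula: GSM = mass_g / area_m2
Step 1: Convert area: 200 cm^2 = 200 / 10000 = 0.02 m^2
Step 2: GSM = 11.81 g / 0.02 m^2 = 590.5 g/m^2

590.5 g/m^2


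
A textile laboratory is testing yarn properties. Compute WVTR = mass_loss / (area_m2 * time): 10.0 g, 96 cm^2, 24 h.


Formula: WVTR = mass_loss / (area * time)
Step 1: Convert area: 96 cm^2 = 0.0096 m^2
Step 2: WVTR = 10.0 g / (0.0096 m^2 * 24 h)
Step 3: WVTR = 10.0 / 0.2304 = 43.4 g/m^2/h

43.4 g/m^2/h


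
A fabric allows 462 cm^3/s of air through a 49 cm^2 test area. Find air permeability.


Formula: Air Permeability = Airflow / Test Area
AP = 462 cm^3/s / 49 cm^2
AP = 9.4 cm^3/s/cm^2

9.4 cm^3/s/cm^2


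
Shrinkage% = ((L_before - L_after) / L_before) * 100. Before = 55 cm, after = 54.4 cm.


Formula: Shrinkage% = ((L_before - L_after) / L_before) * 100
Step 1: Shrinkage = 55 - 54.4 = 0.6 cm
Step 2: Shrinkage% = (0.6 / 55) * 100
Step 3: Shrinkage% = 0.010909 * 100 = 1.0909% ≈ 1.1%

1.1%


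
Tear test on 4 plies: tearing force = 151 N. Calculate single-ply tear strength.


Formula: Per-ply strength = Total force / Number of plies
Per-ply = 151 N / 4
Per-ply = 37.75 N

37.75 N


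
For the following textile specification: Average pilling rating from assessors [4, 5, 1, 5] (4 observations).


Formula: Mean = sum / count
Sum = 4 + 5 + 1 + 5 = 15
Mean = 15 / 4 = 3.8

3.8


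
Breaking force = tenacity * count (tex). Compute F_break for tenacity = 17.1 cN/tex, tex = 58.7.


Formula: Breaking force = Tenacity * Linear density
F = 17.1 cN/tex * 58.7 tex
F = 1003.77 cN

1003.77 cN


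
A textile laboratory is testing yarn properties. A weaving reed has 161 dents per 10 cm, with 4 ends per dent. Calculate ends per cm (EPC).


Formula: EPC = (dents per 10 cm * ends per dent) / 10
Step 1: Total ends per 10 cm = 161 * 4 = 644
Step 2: EPC = 644 / 10 = 64.4 ends/cm

64.4 ends/cm


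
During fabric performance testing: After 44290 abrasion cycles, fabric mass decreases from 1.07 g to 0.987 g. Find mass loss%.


Formula: Mass loss% = ((m_before - m_after) / m_before) * 100
Step 1: Mass loss = 1.07 - 0.987 = 0.083 g
Step 2: Ratio = 0.083 / 1.07 = 0.0775701
Step 3: Mass loss% = 0.0775701 * 100 = 7.75701% ≈ 7.76%

7.76%


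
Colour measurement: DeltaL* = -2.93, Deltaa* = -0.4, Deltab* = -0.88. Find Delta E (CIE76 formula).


Formula: Delta E = sqrt(dL*^2 + da*^2 + db*^2)
Step 1: dL*^2 = (-2.93)^2 = 8.5849
Step 2: da*^2 = (-0.4)^2 = 0.16
Step 3: db*^2 = (-0.88)^2 = 0.7744
Step 4: Sum = 8.5849 + 0.16 + 0.7744 = 9.5193
Step 5: Delta E = sqrt(9.5193) = 3.09

3.09 Delta E


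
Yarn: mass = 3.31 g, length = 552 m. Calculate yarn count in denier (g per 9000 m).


Formula: den = (mass_g / length_m) * 9000
Substituting: den = (3.31 / 552) * 9000
Intermediate: 3.31 / 552 = 0.00599638 g/m
den = 0.00599638 * 9000 = 54.0 denier

54.0 denier


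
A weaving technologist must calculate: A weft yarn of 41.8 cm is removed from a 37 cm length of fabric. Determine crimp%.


Formula: Crimp% = ((L_yarn - L_fabric) / L_fabric) * 100
Step 1: Extension = 41.8 - 37 = 4.8 cm
Step 2: Crimp% = (4.8 / 37) * 100
Step 3: Crimp% = 0.12973 * 100 = 12.973% ≈ 13.0%

13.0%


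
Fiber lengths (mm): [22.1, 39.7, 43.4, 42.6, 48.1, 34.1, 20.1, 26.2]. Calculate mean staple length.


Formula: Mean = sum of lengths / count
Sum = 22.1 + 39.7 + 43.4 + 42.6 + 48.1 + 34.1 + 20.1 + 26.2
Sum = 276.3 mm
Mean = 276.3 / 8 = 34.54 mm

34.54 mm


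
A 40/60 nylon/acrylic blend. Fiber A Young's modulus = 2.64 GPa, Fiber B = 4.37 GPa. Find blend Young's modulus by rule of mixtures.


Formula: Blend property = (fraction_A * property_A) + (fraction_B * property_B)
Step 1: Contribution A = 40/100 * 2.64 GPa = 1.056 GPa
Step 2: Contribution B = 60/100 * 4.37 GPa = 2.622 GPa
Step 3: Blend Young's modulus = 1.056 + 2.622 = 3.678 GPa

3.678 GPa


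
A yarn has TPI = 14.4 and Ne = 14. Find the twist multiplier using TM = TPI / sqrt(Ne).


Formula: TM = TPI / sqrt(Ne)
Step 1: sqrt(Ne) = sqrt(14) = 3.7417
Step 2: TM = 14.4 / 3.7417 = 3.85

3.85 TM


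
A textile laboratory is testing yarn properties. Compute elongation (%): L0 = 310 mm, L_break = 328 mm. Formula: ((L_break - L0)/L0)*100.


Formula: Elongation (%) = ((L_break - L0) / L0) * 100
Step 1: Extension = 328 - 310 = 18 mm
Step 2: Elongation = (18 / 310) * 100
Step 3: Elongation = 0.058065 * 100 = 5.8065% ≈ 5.8%

5.8%


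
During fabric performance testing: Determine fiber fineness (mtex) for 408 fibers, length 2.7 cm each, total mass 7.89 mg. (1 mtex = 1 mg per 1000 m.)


Formula: fineness (mtex) = mass (mg) / total length (km) = (mass_mg / total_length_m) * 1000
Step 1: Convert fiber length: 2.7 cm = 0.027 m
Step 2: Total fiber length = 408 * 0.027 = 11.016 m
Step 3: Linear density = 7.89 mg / 11.016 m = 0.7162 mg/m
Step 4: fineness = 0.7162 * 1000 = 716.2 mtex

716.2 mtex


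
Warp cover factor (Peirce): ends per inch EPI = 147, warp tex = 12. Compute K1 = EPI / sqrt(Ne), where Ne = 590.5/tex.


Formula: K1 = EPI / sqrt(Ne), with Ne = 590.5 / tex_warp
Step 1: Ne = 590.5 / 12 = 49.208
Step 2: sqrt(Ne) = sqrt(49.208) = 7.0148
Step 3: K1 = 147 / 7.0148 = 21.0

21.0


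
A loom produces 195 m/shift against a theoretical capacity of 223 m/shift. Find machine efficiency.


Formula: Efficiency% = (Actual output / Theoretical output) * 100
Efficiency% = (195 / 223) * 100
Efficiency% = 0.874439 * 100 = 87.4439% ≈ 87.4%

87.4%


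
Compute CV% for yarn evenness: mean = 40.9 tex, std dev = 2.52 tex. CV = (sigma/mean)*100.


Formula: CV% = (standard deviation / mean) * 100
Step 1: Ratio = 2.52 / 40.9 = 0.061614
Step 2: CV% = 0.061614 * 100 = 6.1614% ≈ 6.2%

6.2%


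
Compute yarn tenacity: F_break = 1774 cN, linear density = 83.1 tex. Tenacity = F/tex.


Formula: Tenacity = Breaking force / Linear density
Tenacity = 1774 cN / 83.1 tex
Tenacity = 21.35 cN/tex

21.35 cN/tex


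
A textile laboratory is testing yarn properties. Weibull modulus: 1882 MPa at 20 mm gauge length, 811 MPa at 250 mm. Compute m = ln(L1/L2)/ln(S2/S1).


Formula: m = ln(L1/L2) / ln(S2/S1)
Step 1: ln(L1/L2) = ln(20/250) = -2.52573
Step 2: S2/S1 = 811/1882 = 0.43092
Step 3: ln(S2/S1) = ln(0.43092) = -0.84183
Step 4: m = -2.52573 / -0.84183 = 3.00

3.00 (Weibull m)


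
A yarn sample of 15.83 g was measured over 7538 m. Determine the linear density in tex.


Formula: Tex = (mass_g / length_m) * 1000
Substituting: Tex = (15.83 / 7538) * 1000
Intermediate: 15.83 / 7538 = 0.00210003 g/m
Tex = 0.00210003 * 1000 = 2.10 tex

2.10 tex


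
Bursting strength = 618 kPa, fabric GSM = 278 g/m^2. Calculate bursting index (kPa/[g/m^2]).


Formula: Bursting Index = Bursting Strength / Fabric GSM
BI = 618 kPa / 278 g/m^2
BI = 2.223 kPa/(g/m^2)

2.223 kPa/(g/m^2)


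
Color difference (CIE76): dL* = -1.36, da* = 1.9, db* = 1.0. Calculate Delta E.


Formula: Delta E = sqrt(dL*^2 + da*^2 + db*^2)
Step 1: dL*^2 = (-1.36)^2 = 1.8496
Step 2: da*^2 = 1.9^2 = 3.61
Step 3: db*^2 = 1.0^2 = 1.0
Step 4: Sum = 1.8496 + 3.61 + 1.0 = 6.4596
Step 5: Delta E = sqrt(6.4596) = 2.54

2.54 Delta E


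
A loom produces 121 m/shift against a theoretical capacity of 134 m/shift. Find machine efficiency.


Formula: Efficiency% = (Actual output / Theoretical output) * 100
Efficiency% = (121 / 134) * 100
Efficiency% = 0.902985 * 100 = 90.2985% ≈ 90.3%

90.3%


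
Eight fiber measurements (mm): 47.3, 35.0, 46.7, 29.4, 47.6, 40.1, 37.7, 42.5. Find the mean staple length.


Formula: Mean = sum of lengths / count
Sum = 47.3 + 35.0 + 46.7 + 29.4 + 47.6 + 40.1 + 37.7 + 42.5
Sum = 326.3 mm
Mean = 326.3 / 8 = 40.79 mm

40.79 mm


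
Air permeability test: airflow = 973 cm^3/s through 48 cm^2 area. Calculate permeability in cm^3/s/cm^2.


Formula: Air Permeability = Airflow / Test Area
AP = 973 cm^3/s / 48 cm^2
AP = 20.3 cm^3/s/cm^2

20.3 cm^3/s/cm^2


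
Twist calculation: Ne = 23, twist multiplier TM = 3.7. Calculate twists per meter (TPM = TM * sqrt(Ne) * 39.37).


Formula: TPM = TM * sqrt(Ne) * 39.37
Step 1: sqrt(Ne) = sqrt(23) = 4.7958
Step 2: TM * sqrt(Ne) = 3.7 * 4.7958 = 17.7445
Step 3: TPM = 17.7445 * 39.37 = 699 twists/m

699 twists/m


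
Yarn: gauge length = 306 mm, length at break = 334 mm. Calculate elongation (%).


Formula: Elongation (%) = ((L_break - L0) / L0) * 100
Step 1: Extension = 334 - 306 = 28 mm
Step 2: Elongation = (28 / 306) * 100
Step 3: Elongation = 0.091503 * 100 = 9.1503% ≈ 9.2%

9.2%


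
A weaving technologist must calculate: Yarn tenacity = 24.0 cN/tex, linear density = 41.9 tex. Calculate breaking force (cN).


Formula: Breaking force = Tenacity * Linear density
F = 24.0 cN/tex * 41.9 tex
F = 1005.60 cN

1005.60 cN


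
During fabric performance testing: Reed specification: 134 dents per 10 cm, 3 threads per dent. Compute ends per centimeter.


Formula: EPC = (dents per 10 cm * ends per dent) / 10
Step 1: Total ends per 10 cm = 134 * 3 = 402
Step 2: EPC = 402 / 10 = 40.2 ends/cm

40.2 ends/cm


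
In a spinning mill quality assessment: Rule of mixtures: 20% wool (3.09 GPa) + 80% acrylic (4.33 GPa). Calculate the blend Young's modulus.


Formula: Blend property = (fraction_A * property_A) + (fraction_B * property_B)
Step 1: Contribution A = 20/100 * 3.09 GPa = 0.618 GPa
Step 2: Contribution B = 80/100 * 4.33 GPa = 3.464 GPa
Step 3: Blend Young's modulus = 0.618 + 3.464 = 4.082 GPa

4.082 GPa


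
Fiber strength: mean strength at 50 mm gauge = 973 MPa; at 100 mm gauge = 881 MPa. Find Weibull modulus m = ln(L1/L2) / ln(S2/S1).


Formula: m = ln(L1/L2) / ln(S2/S1)
Step 1: ln(L1/L2) = ln(50/100) = -0.69315
Step 2: S2/S1 = 881/973 = 0.90545
Step 3: ln(S2/S1) = ln(0.90545) = -0.09932
Step 4: m = -0.69315 / -0.09932 = 6.98

6.98 (Weibull m)


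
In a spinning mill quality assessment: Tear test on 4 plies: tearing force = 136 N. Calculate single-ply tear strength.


Formula: Per-ply strength = Total force / Number of plies
Per-ply = 136 N / 4
Per-ply = 34 N

34 N


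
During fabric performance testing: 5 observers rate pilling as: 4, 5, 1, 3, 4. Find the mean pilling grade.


Formula: Mean = sum / count
Sum = 4 + 5 + 1 + 3 + 4 = 17
Mean = 17 / 5 = 3.4

3.4


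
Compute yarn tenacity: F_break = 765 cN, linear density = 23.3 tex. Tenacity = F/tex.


Formula: Tenacity = Breaking force / Linear density
Tenacity = 765 cN / 23.3 tex
Tenacity = 32.83 cN/tex

32.83 cN/tex


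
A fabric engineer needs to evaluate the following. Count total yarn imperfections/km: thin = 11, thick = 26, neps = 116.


Formula: Total = thin places + thick places + neps
Total = 11 + 26 + 116
Total = 153 imperfections/km

153 imperfections/km


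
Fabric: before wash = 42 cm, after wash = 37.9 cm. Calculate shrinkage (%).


Formula: Shrinkage% = ((L_before - L_after) / L_before) * 100
Step 1: Shrinkage = 42 - 37.9 = 4.1 cm
Step 2: Shrinkage% = (4.1 / 42) * 100
Step 3: Shrinkage% = 0.097619 * 100 = 9.7619% ≈ 9.8%

9.8%


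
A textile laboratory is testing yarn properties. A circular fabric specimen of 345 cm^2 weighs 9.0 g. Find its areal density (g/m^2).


Formula: GSM = mass_g / area_m2
Step 1: Convert area: 345 cm^2 = 345 / 10000 = 0.0345 m^2
Step 2: GSM = 9.0 g / 0.0345 m^2 = 260.9 g/m^2

260.9 g/m^2


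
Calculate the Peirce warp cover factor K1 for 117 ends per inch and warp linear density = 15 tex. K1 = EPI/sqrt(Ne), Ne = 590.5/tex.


Formula: K1 = EPI / sqrt(Ne), with Ne = 590.5 / tex_warp
Step 1: Ne = 590.5 / 15 = 39.367
Step 2: sqrt(Ne) = sqrt(39.367) = 6.2743
Step 3: K1 = 117 / 6.2743 = 18.6

18.6


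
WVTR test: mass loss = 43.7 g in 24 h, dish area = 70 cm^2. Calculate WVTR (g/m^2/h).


Formula: WVTR = mass_loss / (area * time)
Step 1: Convert area: 70 cm^2 = 0.007 m^2
Step 2: WVTR = 43.7 g / (0.007 m^2 * 24 h)
Step 3: WVTR = 43.7 / 0.168 = 260.1 g/m^2/h

260.1 g/m^2/h


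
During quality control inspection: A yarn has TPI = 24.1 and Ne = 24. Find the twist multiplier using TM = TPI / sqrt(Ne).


Formula: TM = TPI / sqrt(Ne)
Step 1: sqrt(Ne) = sqrt(24) = 4.899
Step 2: TM = 24.1 / 4.899 = 4.92

4.92 TM


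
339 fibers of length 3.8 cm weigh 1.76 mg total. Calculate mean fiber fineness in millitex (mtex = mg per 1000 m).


Formula: fineness (mtex) = mass (mg) / total length (km) = (mass_mg / total_length_m) * 1000
Step 1: Convert fiber length: 3.8 cm = 0.038 m
Step 2: Total fiber length = 339 * 0.038 = 12.882 m
Step 3: Linear density = 1.76 mg / 12.882 m = 0.1366 mg/m
Step 4: fineness = 0.1366 * 1000 = 136.6 mtex

136.6 mtex


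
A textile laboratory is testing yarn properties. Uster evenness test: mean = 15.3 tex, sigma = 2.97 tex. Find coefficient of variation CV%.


Formula: CV% = (standard deviation / mean) * 100
Step 1: Ratio = 2.97 / 15.3 = 0.194118
Step 2: CV% = 0.194118 * 100 = 19.4118% ≈ 19.4%

19.4%


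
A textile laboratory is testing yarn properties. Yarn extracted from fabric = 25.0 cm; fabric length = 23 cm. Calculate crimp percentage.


Formula: Crimp% = ((L_yarn - L_fabric) / L_fabric) * 100
Step 1: Extension = 25.0 - 23 = 2.0 cm
Step 2: Crimp% = (2.0 / 23) * 100
Step 3: Crimp% = 0.086957 * 100 = 8.6957% ≈ 8.7%

8.7%


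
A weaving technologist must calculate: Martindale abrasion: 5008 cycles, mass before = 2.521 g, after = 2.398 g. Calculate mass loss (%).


Formula: Mass loss% = ((m_before - m_after) / m_before) * 100
Step 1: Mass loss = 2.521 - 2.398 = 0.123 g
Step 2: Ratio = 0.123 / 2.521 = 0.0487902
Step 3: Mass loss% = 0.0487902 * 100 = 4.87902% ≈ 4.88%

4.88%


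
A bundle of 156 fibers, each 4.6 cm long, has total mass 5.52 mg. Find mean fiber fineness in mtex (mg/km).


Formula: fineness (mtex) = mass (mg) / total length (km) = (mass_mg / total_length_m) * 1000
Step 1: Convert fiber length: 4.6 cm = 0.046 m
Step 2: Total fiber length = 156 * 0.046 = 7.176 m
Step 3: Linear density = 5.52 mg / 7.176 m = 0.7692 mg/m
Step 4: fineness = 0.7692 * 1000 = 769.2 mtex

769.2 mtex


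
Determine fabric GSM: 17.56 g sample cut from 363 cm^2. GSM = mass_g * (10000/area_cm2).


Formula: GSM = mass_g / area_m2
Step 1: Convert area: 363 cm^2 = 363 / 10000 = 0.0363 m^2
Step 2: GSM = 17.56 g / 0.0363 m^2 = 483.7 g/m^2

483.7 g/m^2


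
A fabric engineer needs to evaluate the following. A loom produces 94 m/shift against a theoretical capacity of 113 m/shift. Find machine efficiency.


Formula: Efficiency% = (Actual output / Theoretical output) * 100
Efficiency% = (94 / 113) * 100
Efficiency% = 0.831858 * 100 = 83.1858% ≈ 83.2%

83.2%


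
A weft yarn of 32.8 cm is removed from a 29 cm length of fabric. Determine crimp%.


Formula: Crimp% = ((L_yarn - L_fabric) / L_fabric) * 100
Step 1: Extension = 32.8 - 29 = 3.8 cm
Step 2: Crimp% = (3.8 / 29) * 100
Step 3: Crimp% = 0.131034 * 100 = 13.1034% ≈ 13.1%

13.1%


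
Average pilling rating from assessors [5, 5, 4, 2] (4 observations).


Formula: Mean = sum / count
Sum = 5 + 5 + 4 + 2 = 16
Mean = 16 / 4 = 4.0

4.0


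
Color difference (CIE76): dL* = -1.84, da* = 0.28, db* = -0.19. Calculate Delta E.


Formula: Delta E = sqrt(dL*^2 + da*^2 + db*^2)
Step 1: dL*^2 = (-1.84)^2 = 3.3856
Step 2: da*^2 = 0.28^2 = 0.0784
Step 3: db*^2 = (-0.19)^2 = 0.0361
Step 4: Sum = 3.3856 + 0.0784 + 0.0361 = 3.5001
Step 5: Delta E = sqrt(3.5001) = 1.87

1.87 Delta E


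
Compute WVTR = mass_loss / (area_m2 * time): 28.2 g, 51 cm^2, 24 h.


Formula: WVTR = mass_loss / (area * time)
Step 1: Convert area: 51 cm^2 = 0.0051 m^2
Step 2: WVTR = 28.2 g / (0.0051 m^2 * 24 h)
Step 3: WVTR = 28.2 / 0.1224 = 230.4 g/m^2/h

230.4 g/m^2/h


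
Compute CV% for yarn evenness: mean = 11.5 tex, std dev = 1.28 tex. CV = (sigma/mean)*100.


Formula: CV% = (standard deviation / mean) * 100
Step 1: Ratio = 1.28 / 11.5 = 0.111304
Step 2: CV% = 0.111304 * 100 = 11.1304% ≈ 11.1%

11.1%


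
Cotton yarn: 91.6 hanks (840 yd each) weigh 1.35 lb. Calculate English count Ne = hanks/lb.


Formula: Ne = hanks / mass_lb
Substituting: Ne = 91.6 / 1.35
Ne = 67.9

67.9 Ne


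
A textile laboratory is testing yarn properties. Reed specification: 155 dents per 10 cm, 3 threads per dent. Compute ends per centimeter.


Formula: EPC = (dents per 10 cm * ends per dent) / 10
Step 1: Total ends per 10 cm = 155 * 3 = 465
Step 2: EPC = 465 / 10 = 46.5 ends/cm

46.5 ends/cm


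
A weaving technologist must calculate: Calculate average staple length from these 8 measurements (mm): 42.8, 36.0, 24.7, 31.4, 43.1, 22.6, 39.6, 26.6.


Formula: Mean = sum of lengths / count
Sum = 42.8 + 36.0 + 24.7 + 31.4 + 43.1 + 22.6 + 39.6 + 26.6
Sum = 266.8 mm
Mean = 266.8 / 8 = 33.35 mm

33.35 mm


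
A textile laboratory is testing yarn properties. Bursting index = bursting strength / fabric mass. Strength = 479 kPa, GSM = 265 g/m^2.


Formula: Bursting Index = Bursting Strength / Fabric GSM
BI = 479 kPa / 265 g/m^2
BI = 1.808 kPa/(g/m^2)

1.808 kPa/(g/m^2)


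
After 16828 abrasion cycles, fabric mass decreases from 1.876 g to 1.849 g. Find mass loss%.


Formula: Mass loss% = ((m_before - m_after) / m_before) * 100
Step 1: Mass loss = 1.876 - 1.849 = 0.027 g
Step 2: Ratio = 0.027 / 1.876 = 0.0143923
Step 3: Mass loss% = 0.0143923 * 100 = 1.43923% ≈ 1.44%

1.44%


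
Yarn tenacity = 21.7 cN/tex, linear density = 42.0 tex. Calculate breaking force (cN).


Formula: Breaking force = Tenacity * Linear density
F = 21.7 cN/tex * 42.0 tex
F = 911.40 cN

911.40 cN


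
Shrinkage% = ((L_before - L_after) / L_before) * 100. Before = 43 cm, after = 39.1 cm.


Formula: Shrinkage% = ((L_before - L_after) / L_before) * 100
Step 1: Shrinkage = 43 - 39.1 = 3.9 cm
Step 2: Shrinkage% = (3.9 / 43) * 100
Step 3: Shrinkage% = 0.090698 * 100 = 9.0698% ≈ 9.1%

9.1%


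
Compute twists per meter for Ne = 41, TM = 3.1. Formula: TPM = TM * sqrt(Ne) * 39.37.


Formula: TPM = TM * sqrt(Ne) * 39.37
Step 1: sqrt(Ne) = sqrt(41) = 6.4031
Step 2: TM * sqrt(Ne) = 3.1 * 6.4031 = 19.8496
Step 3: TPM = 19.8496 * 39.37 = 781 twists/m

781 twists/m


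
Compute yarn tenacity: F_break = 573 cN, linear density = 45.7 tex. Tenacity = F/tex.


Formula: Tenacity = Breaking force / Linear density
Tenacity = 573 cN / 45.7 tex
Tenacity = 12.54 cN/tex

12.54 cN/tex


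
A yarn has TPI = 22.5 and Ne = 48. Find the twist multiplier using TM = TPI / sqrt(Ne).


Formula: TM = TPI / sqrt(Ne)
Step 1: sqrt(Ne) = sqrt(48) = 6.9282
Step 2: TM = 22.5 / 6.9282 = 3.25

3.25 TM


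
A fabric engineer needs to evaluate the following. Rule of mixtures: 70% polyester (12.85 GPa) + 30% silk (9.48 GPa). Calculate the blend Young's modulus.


Formula: Blend property = (fraction_A * property_A) + (fraction_B * property_B)
Step 1: Contribution A = 70/100 * 12.85 GPa = 8.995 GPa
Step 2: Contribution B = 30/100 * 9.48 GPa = 2.844 GPa
Step 3: Blend Young's modulus = 8.995 + 2.844 = 11.839 GPa

11.839 GPa


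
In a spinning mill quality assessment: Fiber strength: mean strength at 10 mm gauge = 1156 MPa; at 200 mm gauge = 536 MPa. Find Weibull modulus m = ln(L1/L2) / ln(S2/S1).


Formula: m = ln(L1/L2) / ln(S2/S1)
Step 1: ln(L1/L2) = ln(10/200) = -2.99573
Step 2: S2/S1 = 536/1156 = 0.46367
Step 3: ln(S2/S1) = ln(0.46367) = -0.76858
Step 4: m = -2.99573 / -0.76858 = 3.90

3.90 (Weibull m)


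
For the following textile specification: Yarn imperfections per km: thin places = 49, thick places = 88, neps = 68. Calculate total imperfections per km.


Formula: Total = thin places + thick places + neps
Total = 49 + 88 + 68
Total = 205 imperfections/km

205 imperfections/km


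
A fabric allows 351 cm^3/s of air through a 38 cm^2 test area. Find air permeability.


Formula: Air Permeability = Airflow / Test Area
AP = 351 cm^3/s / 38 cm^2
AP = 9.2 cm^3/s/cm^2

9.2 cm^3/s/cm^2
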